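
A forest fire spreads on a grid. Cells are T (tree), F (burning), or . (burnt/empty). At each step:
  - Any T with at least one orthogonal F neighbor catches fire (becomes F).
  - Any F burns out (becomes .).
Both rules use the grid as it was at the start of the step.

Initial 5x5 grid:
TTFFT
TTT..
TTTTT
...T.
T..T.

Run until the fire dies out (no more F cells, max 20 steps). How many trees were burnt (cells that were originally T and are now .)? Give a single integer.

Answer: 13

Derivation:
Step 1: +3 fires, +2 burnt (F count now 3)
Step 2: +3 fires, +3 burnt (F count now 3)
Step 3: +3 fires, +3 burnt (F count now 3)
Step 4: +3 fires, +3 burnt (F count now 3)
Step 5: +1 fires, +3 burnt (F count now 1)
Step 6: +0 fires, +1 burnt (F count now 0)
Fire out after step 6
Initially T: 14, now '.': 24
Total burnt (originally-T cells now '.'): 13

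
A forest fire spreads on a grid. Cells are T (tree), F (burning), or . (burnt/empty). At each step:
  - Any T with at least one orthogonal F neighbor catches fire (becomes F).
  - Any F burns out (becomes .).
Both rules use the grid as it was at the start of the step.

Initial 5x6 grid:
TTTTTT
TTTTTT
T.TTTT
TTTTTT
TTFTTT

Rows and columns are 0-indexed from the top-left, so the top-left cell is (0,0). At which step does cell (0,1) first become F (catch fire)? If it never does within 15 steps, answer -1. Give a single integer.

Step 1: cell (0,1)='T' (+3 fires, +1 burnt)
Step 2: cell (0,1)='T' (+5 fires, +3 burnt)
Step 3: cell (0,1)='T' (+5 fires, +5 burnt)
Step 4: cell (0,1)='T' (+6 fires, +5 burnt)
Step 5: cell (0,1)='F' (+5 fires, +6 burnt)
  -> target ignites at step 5
Step 6: cell (0,1)='.' (+3 fires, +5 burnt)
Step 7: cell (0,1)='.' (+1 fires, +3 burnt)
Step 8: cell (0,1)='.' (+0 fires, +1 burnt)
  fire out at step 8

5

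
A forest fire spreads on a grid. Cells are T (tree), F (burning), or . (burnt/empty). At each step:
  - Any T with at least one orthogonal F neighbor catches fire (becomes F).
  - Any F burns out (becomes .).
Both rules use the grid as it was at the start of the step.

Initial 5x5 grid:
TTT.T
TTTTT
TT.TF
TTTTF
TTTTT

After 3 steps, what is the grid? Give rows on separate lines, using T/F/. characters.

Step 1: 4 trees catch fire, 2 burn out
  TTT.T
  TTTTF
  TT.F.
  TTTF.
  TTTTF
Step 2: 4 trees catch fire, 4 burn out
  TTT.F
  TTTF.
  TT...
  TTF..
  TTTF.
Step 3: 3 trees catch fire, 4 burn out
  TTT..
  TTF..
  TT...
  TF...
  TTF..

TTT..
TTF..
TT...
TF...
TTF..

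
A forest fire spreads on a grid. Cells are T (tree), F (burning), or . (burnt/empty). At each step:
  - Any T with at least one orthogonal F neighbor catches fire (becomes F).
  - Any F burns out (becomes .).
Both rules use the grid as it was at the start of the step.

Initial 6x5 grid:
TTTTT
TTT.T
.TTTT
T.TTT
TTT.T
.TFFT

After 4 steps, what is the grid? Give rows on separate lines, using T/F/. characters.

Step 1: 3 trees catch fire, 2 burn out
  TTTTT
  TTT.T
  .TTTT
  T.TTT
  TTF.T
  .F..F
Step 2: 3 trees catch fire, 3 burn out
  TTTTT
  TTT.T
  .TTTT
  T.FTT
  TF..F
  .....
Step 3: 4 trees catch fire, 3 burn out
  TTTTT
  TTT.T
  .TFTT
  T..FF
  F....
  .....
Step 4: 5 trees catch fire, 4 burn out
  TTTTT
  TTF.T
  .F.FF
  F....
  .....
  .....

TTTTT
TTF.T
.F.FF
F....
.....
.....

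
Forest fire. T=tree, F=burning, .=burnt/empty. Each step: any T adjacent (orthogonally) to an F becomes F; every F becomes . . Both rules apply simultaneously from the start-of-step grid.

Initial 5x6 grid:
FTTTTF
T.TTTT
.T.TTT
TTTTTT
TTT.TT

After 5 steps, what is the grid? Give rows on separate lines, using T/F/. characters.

Step 1: 4 trees catch fire, 2 burn out
  .FTTF.
  F.TTTF
  .T.TTT
  TTTTTT
  TTT.TT
Step 2: 4 trees catch fire, 4 burn out
  ..FF..
  ..TTF.
  .T.TTF
  TTTTTT
  TTT.TT
Step 3: 4 trees catch fire, 4 burn out
  ......
  ..FF..
  .T.TF.
  TTTTTF
  TTT.TT
Step 4: 3 trees catch fire, 4 burn out
  ......
  ......
  .T.F..
  TTTTF.
  TTT.TF
Step 5: 2 trees catch fire, 3 burn out
  ......
  ......
  .T....
  TTTF..
  TTT.F.

......
......
.T....
TTTF..
TTT.F.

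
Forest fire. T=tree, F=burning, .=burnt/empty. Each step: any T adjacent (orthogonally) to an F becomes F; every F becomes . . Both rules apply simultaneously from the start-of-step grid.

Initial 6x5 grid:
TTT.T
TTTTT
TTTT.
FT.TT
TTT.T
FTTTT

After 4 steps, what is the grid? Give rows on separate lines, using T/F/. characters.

Step 1: 4 trees catch fire, 2 burn out
  TTT.T
  TTTTT
  FTTT.
  .F.TT
  FTT.T
  .FTTT
Step 2: 4 trees catch fire, 4 burn out
  TTT.T
  FTTTT
  .FTT.
  ...TT
  .FT.T
  ..FTT
Step 3: 5 trees catch fire, 4 burn out
  FTT.T
  .FTTT
  ..FT.
  ...TT
  ..F.T
  ...FT
Step 4: 4 trees catch fire, 5 burn out
  .FT.T
  ..FTT
  ...F.
  ...TT
  ....T
  ....F

.FT.T
..FTT
...F.
...TT
....T
....F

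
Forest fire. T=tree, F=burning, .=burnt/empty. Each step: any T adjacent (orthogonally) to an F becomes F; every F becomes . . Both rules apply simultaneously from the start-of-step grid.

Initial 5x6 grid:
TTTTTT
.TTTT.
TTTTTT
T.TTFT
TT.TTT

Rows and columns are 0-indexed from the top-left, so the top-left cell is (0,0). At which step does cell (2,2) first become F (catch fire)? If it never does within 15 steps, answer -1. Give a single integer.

Step 1: cell (2,2)='T' (+4 fires, +1 burnt)
Step 2: cell (2,2)='T' (+6 fires, +4 burnt)
Step 3: cell (2,2)='F' (+3 fires, +6 burnt)
  -> target ignites at step 3
Step 4: cell (2,2)='.' (+4 fires, +3 burnt)
Step 5: cell (2,2)='.' (+3 fires, +4 burnt)
Step 6: cell (2,2)='.' (+2 fires, +3 burnt)
Step 7: cell (2,2)='.' (+2 fires, +2 burnt)
Step 8: cell (2,2)='.' (+1 fires, +2 burnt)
Step 9: cell (2,2)='.' (+0 fires, +1 burnt)
  fire out at step 9

3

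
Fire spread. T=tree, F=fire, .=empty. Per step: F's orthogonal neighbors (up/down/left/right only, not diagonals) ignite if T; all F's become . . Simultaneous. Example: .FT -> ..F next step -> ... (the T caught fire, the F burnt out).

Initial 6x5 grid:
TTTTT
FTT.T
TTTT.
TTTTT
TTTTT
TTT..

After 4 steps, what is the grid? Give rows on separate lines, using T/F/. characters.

Step 1: 3 trees catch fire, 1 burn out
  FTTTT
  .FT.T
  FTTT.
  TTTTT
  TTTTT
  TTT..
Step 2: 4 trees catch fire, 3 burn out
  .FTTT
  ..F.T
  .FTT.
  FTTTT
  TTTTT
  TTT..
Step 3: 4 trees catch fire, 4 burn out
  ..FTT
  ....T
  ..FT.
  .FTTT
  FTTTT
  TTT..
Step 4: 5 trees catch fire, 4 burn out
  ...FT
  ....T
  ...F.
  ..FTT
  .FTTT
  FTT..

...FT
....T
...F.
..FTT
.FTTT
FTT..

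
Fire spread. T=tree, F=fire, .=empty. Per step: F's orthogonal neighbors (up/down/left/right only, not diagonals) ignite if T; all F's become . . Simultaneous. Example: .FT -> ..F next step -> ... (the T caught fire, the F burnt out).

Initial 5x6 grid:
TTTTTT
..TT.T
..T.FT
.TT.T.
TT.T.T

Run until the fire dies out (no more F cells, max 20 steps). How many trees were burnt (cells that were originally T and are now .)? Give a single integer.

Step 1: +2 fires, +1 burnt (F count now 2)
Step 2: +1 fires, +2 burnt (F count now 1)
Step 3: +1 fires, +1 burnt (F count now 1)
Step 4: +1 fires, +1 burnt (F count now 1)
Step 5: +1 fires, +1 burnt (F count now 1)
Step 6: +2 fires, +1 burnt (F count now 2)
Step 7: +2 fires, +2 burnt (F count now 2)
Step 8: +2 fires, +2 burnt (F count now 2)
Step 9: +1 fires, +2 burnt (F count now 1)
Step 10: +1 fires, +1 burnt (F count now 1)
Step 11: +1 fires, +1 burnt (F count now 1)
Step 12: +1 fires, +1 burnt (F count now 1)
Step 13: +0 fires, +1 burnt (F count now 0)
Fire out after step 13
Initially T: 18, now '.': 28
Total burnt (originally-T cells now '.'): 16

Answer: 16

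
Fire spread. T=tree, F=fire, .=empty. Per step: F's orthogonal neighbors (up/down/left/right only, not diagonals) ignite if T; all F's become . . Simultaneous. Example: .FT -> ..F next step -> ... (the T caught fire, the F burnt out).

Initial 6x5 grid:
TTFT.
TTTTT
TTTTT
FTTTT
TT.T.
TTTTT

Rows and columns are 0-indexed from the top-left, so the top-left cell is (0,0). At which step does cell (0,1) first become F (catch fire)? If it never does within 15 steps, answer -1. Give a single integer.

Step 1: cell (0,1)='F' (+6 fires, +2 burnt)
  -> target ignites at step 1
Step 2: cell (0,1)='.' (+9 fires, +6 burnt)
Step 3: cell (0,1)='.' (+4 fires, +9 burnt)
Step 4: cell (0,1)='.' (+4 fires, +4 burnt)
Step 5: cell (0,1)='.' (+1 fires, +4 burnt)
Step 6: cell (0,1)='.' (+1 fires, +1 burnt)
Step 7: cell (0,1)='.' (+0 fires, +1 burnt)
  fire out at step 7

1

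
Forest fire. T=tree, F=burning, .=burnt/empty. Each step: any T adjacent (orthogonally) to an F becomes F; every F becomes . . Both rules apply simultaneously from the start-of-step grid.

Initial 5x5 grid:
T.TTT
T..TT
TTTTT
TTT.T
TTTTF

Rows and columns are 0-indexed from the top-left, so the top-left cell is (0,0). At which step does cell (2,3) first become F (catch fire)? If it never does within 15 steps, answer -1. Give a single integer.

Step 1: cell (2,3)='T' (+2 fires, +1 burnt)
Step 2: cell (2,3)='T' (+2 fires, +2 burnt)
Step 3: cell (2,3)='F' (+4 fires, +2 burnt)
  -> target ignites at step 3
Step 4: cell (2,3)='.' (+5 fires, +4 burnt)
Step 5: cell (2,3)='.' (+3 fires, +5 burnt)
Step 6: cell (2,3)='.' (+2 fires, +3 burnt)
Step 7: cell (2,3)='.' (+1 fires, +2 burnt)
Step 8: cell (2,3)='.' (+1 fires, +1 burnt)
Step 9: cell (2,3)='.' (+0 fires, +1 burnt)
  fire out at step 9

3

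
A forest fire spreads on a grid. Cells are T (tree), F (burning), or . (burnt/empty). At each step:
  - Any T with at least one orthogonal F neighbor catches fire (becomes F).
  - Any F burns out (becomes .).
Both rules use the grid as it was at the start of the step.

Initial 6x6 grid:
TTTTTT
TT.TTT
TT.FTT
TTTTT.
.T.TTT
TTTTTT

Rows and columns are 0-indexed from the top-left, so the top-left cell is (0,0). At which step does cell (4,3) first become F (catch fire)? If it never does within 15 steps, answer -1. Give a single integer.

Step 1: cell (4,3)='T' (+3 fires, +1 burnt)
Step 2: cell (4,3)='F' (+6 fires, +3 burnt)
  -> target ignites at step 2
Step 3: cell (4,3)='.' (+6 fires, +6 burnt)
Step 4: cell (4,3)='.' (+8 fires, +6 burnt)
Step 5: cell (4,3)='.' (+5 fires, +8 burnt)
Step 6: cell (4,3)='.' (+2 fires, +5 burnt)
Step 7: cell (4,3)='.' (+0 fires, +2 burnt)
  fire out at step 7

2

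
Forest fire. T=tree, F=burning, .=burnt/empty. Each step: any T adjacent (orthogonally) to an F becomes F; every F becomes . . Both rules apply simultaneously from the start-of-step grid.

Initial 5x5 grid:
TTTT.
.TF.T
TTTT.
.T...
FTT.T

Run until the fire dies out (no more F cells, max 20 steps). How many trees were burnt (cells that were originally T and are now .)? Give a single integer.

Step 1: +4 fires, +2 burnt (F count now 4)
Step 2: +6 fires, +4 burnt (F count now 6)
Step 3: +2 fires, +6 burnt (F count now 2)
Step 4: +0 fires, +2 burnt (F count now 0)
Fire out after step 4
Initially T: 14, now '.': 23
Total burnt (originally-T cells now '.'): 12

Answer: 12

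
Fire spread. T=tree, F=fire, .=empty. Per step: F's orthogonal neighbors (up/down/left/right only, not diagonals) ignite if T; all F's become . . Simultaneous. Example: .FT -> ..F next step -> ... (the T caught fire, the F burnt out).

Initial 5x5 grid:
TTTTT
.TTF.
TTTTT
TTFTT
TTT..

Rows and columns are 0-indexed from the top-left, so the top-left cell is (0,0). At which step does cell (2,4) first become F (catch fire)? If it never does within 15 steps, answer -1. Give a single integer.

Step 1: cell (2,4)='T' (+7 fires, +2 burnt)
Step 2: cell (2,4)='F' (+8 fires, +7 burnt)
  -> target ignites at step 2
Step 3: cell (2,4)='.' (+3 fires, +8 burnt)
Step 4: cell (2,4)='.' (+1 fires, +3 burnt)
Step 5: cell (2,4)='.' (+0 fires, +1 burnt)
  fire out at step 5

2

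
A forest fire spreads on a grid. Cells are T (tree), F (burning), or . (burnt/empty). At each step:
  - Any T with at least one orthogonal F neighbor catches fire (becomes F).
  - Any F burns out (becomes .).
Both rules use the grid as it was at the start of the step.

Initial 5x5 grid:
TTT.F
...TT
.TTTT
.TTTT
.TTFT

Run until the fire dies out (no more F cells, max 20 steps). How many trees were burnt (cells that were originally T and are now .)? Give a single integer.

Step 1: +4 fires, +2 burnt (F count now 4)
Step 2: +6 fires, +4 burnt (F count now 6)
Step 3: +2 fires, +6 burnt (F count now 2)
Step 4: +1 fires, +2 burnt (F count now 1)
Step 5: +0 fires, +1 burnt (F count now 0)
Fire out after step 5
Initially T: 16, now '.': 22
Total burnt (originally-T cells now '.'): 13

Answer: 13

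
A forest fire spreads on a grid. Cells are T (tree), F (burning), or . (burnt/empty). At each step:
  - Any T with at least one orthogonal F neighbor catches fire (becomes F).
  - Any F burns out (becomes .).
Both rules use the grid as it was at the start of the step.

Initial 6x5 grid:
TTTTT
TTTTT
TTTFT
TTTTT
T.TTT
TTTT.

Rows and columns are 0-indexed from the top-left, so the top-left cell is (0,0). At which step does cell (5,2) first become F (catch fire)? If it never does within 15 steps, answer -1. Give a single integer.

Step 1: cell (5,2)='T' (+4 fires, +1 burnt)
Step 2: cell (5,2)='T' (+7 fires, +4 burnt)
Step 3: cell (5,2)='T' (+8 fires, +7 burnt)
Step 4: cell (5,2)='F' (+4 fires, +8 burnt)
  -> target ignites at step 4
Step 5: cell (5,2)='.' (+3 fires, +4 burnt)
Step 6: cell (5,2)='.' (+1 fires, +3 burnt)
Step 7: cell (5,2)='.' (+0 fires, +1 burnt)
  fire out at step 7

4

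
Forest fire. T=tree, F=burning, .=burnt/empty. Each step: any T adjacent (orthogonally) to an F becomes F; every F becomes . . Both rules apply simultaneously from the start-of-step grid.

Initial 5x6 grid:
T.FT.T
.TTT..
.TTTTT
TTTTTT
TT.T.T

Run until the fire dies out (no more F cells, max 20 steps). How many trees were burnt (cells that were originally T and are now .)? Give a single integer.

Step 1: +2 fires, +1 burnt (F count now 2)
Step 2: +3 fires, +2 burnt (F count now 3)
Step 3: +3 fires, +3 burnt (F count now 3)
Step 4: +3 fires, +3 burnt (F count now 3)
Step 5: +5 fires, +3 burnt (F count now 5)
Step 6: +2 fires, +5 burnt (F count now 2)
Step 7: +1 fires, +2 burnt (F count now 1)
Step 8: +0 fires, +1 burnt (F count now 0)
Fire out after step 8
Initially T: 21, now '.': 28
Total burnt (originally-T cells now '.'): 19

Answer: 19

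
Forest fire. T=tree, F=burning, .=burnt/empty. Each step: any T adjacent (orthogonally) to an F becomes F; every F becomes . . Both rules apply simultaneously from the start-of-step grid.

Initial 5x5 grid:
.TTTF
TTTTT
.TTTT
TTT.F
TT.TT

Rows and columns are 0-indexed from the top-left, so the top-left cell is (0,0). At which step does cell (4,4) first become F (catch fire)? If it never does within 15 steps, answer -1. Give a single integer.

Step 1: cell (4,4)='F' (+4 fires, +2 burnt)
  -> target ignites at step 1
Step 2: cell (4,4)='.' (+4 fires, +4 burnt)
Step 3: cell (4,4)='.' (+3 fires, +4 burnt)
Step 4: cell (4,4)='.' (+3 fires, +3 burnt)
Step 5: cell (4,4)='.' (+2 fires, +3 burnt)
Step 6: cell (4,4)='.' (+2 fires, +2 burnt)
Step 7: cell (4,4)='.' (+1 fires, +2 burnt)
Step 8: cell (4,4)='.' (+0 fires, +1 burnt)
  fire out at step 8

1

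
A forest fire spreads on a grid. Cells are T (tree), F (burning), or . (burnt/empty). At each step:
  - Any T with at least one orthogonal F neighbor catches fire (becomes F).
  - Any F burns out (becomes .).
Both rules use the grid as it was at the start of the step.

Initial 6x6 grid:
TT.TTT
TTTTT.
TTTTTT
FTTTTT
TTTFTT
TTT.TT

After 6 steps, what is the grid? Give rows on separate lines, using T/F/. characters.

Step 1: 6 trees catch fire, 2 burn out
  TT.TTT
  TTTTT.
  FTTTTT
  .FTFTT
  FTF.FT
  TTT.TT
Step 2: 10 trees catch fire, 6 burn out
  TT.TTT
  FTTTT.
  .FTFTT
  ..F.FT
  .F...F
  FTF.FT
Step 3: 8 trees catch fire, 10 burn out
  FT.TTT
  .FTFT.
  ..F.FT
  .....F
  ......
  .F...F
Step 4: 5 trees catch fire, 8 burn out
  .F.FTT
  ..F.F.
  .....F
  ......
  ......
  ......
Step 5: 1 trees catch fire, 5 burn out
  ....FT
  ......
  ......
  ......
  ......
  ......
Step 6: 1 trees catch fire, 1 burn out
  .....F
  ......
  ......
  ......
  ......
  ......

.....F
......
......
......
......
......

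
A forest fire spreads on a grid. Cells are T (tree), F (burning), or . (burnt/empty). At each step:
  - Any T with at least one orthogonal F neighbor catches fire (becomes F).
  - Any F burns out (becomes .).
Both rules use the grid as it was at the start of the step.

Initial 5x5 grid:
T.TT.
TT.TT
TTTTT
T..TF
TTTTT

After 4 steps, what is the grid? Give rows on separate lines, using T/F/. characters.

Step 1: 3 trees catch fire, 1 burn out
  T.TT.
  TT.TT
  TTTTF
  T..F.
  TTTTF
Step 2: 3 trees catch fire, 3 burn out
  T.TT.
  TT.TF
  TTTF.
  T....
  TTTF.
Step 3: 3 trees catch fire, 3 burn out
  T.TT.
  TT.F.
  TTF..
  T....
  TTF..
Step 4: 3 trees catch fire, 3 burn out
  T.TF.
  TT...
  TF...
  T....
  TF...

T.TF.
TT...
TF...
T....
TF...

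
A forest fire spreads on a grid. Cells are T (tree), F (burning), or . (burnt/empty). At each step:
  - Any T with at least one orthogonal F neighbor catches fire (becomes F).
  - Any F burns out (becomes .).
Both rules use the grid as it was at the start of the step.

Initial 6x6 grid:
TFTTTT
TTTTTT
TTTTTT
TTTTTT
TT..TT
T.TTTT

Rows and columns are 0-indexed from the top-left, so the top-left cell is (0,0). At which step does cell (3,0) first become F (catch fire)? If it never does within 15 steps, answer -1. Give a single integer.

Step 1: cell (3,0)='T' (+3 fires, +1 burnt)
Step 2: cell (3,0)='T' (+4 fires, +3 burnt)
Step 3: cell (3,0)='T' (+5 fires, +4 burnt)
Step 4: cell (3,0)='F' (+6 fires, +5 burnt)
  -> target ignites at step 4
Step 5: cell (3,0)='.' (+4 fires, +6 burnt)
Step 6: cell (3,0)='.' (+3 fires, +4 burnt)
Step 7: cell (3,0)='.' (+2 fires, +3 burnt)
Step 8: cell (3,0)='.' (+2 fires, +2 burnt)
Step 9: cell (3,0)='.' (+2 fires, +2 burnt)
Step 10: cell (3,0)='.' (+1 fires, +2 burnt)
Step 11: cell (3,0)='.' (+0 fires, +1 burnt)
  fire out at step 11

4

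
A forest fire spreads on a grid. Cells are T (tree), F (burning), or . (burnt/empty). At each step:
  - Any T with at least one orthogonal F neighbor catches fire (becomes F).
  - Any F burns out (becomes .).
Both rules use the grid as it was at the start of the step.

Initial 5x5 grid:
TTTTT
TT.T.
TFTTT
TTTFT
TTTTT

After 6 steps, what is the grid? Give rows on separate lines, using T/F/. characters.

Step 1: 8 trees catch fire, 2 burn out
  TTTTT
  TF.T.
  F.FFT
  TFF.F
  TTTFT
Step 2: 8 trees catch fire, 8 burn out
  TFTTT
  F..F.
  ....F
  F....
  TFF.F
Step 3: 4 trees catch fire, 8 burn out
  F.FFT
  .....
  .....
  .....
  F....
Step 4: 1 trees catch fire, 4 burn out
  ....F
  .....
  .....
  .....
  .....
Step 5: 0 trees catch fire, 1 burn out
  .....
  .....
  .....
  .....
  .....
Step 6: 0 trees catch fire, 0 burn out
  .....
  .....
  .....
  .....
  .....

.....
.....
.....
.....
.....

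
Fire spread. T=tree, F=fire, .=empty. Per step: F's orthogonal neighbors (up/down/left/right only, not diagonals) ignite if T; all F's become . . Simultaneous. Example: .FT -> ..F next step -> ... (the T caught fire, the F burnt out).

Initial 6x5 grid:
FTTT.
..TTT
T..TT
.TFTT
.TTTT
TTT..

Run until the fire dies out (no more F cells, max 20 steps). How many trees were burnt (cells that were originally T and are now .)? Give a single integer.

Step 1: +4 fires, +2 burnt (F count now 4)
Step 2: +6 fires, +4 burnt (F count now 6)
Step 3: +6 fires, +6 burnt (F count now 6)
Step 4: +2 fires, +6 burnt (F count now 2)
Step 5: +0 fires, +2 burnt (F count now 0)
Fire out after step 5
Initially T: 19, now '.': 29
Total burnt (originally-T cells now '.'): 18

Answer: 18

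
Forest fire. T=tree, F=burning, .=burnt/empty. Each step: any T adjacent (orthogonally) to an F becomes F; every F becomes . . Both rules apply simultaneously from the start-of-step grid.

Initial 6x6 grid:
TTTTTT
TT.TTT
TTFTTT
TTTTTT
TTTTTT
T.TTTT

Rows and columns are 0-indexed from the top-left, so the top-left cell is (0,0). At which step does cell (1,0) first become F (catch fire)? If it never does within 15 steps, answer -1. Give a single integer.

Step 1: cell (1,0)='T' (+3 fires, +1 burnt)
Step 2: cell (1,0)='T' (+7 fires, +3 burnt)
Step 3: cell (1,0)='F' (+10 fires, +7 burnt)
  -> target ignites at step 3
Step 4: cell (1,0)='.' (+8 fires, +10 burnt)
Step 5: cell (1,0)='.' (+4 fires, +8 burnt)
Step 6: cell (1,0)='.' (+1 fires, +4 burnt)
Step 7: cell (1,0)='.' (+0 fires, +1 burnt)
  fire out at step 7

3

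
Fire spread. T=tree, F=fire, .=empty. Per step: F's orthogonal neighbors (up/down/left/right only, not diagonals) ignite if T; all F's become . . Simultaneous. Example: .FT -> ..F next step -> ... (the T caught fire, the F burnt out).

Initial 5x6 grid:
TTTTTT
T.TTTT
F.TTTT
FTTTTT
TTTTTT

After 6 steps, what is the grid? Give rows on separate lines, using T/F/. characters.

Step 1: 3 trees catch fire, 2 burn out
  TTTTTT
  F.TTTT
  ..TTTT
  .FTTTT
  FTTTTT
Step 2: 3 trees catch fire, 3 burn out
  FTTTTT
  ..TTTT
  ..TTTT
  ..FTTT
  .FTTTT
Step 3: 4 trees catch fire, 3 burn out
  .FTTTT
  ..TTTT
  ..FTTT
  ...FTT
  ..FTTT
Step 4: 5 trees catch fire, 4 burn out
  ..FTTT
  ..FTTT
  ...FTT
  ....FT
  ...FTT
Step 5: 5 trees catch fire, 5 burn out
  ...FTT
  ...FTT
  ....FT
  .....F
  ....FT
Step 6: 4 trees catch fire, 5 burn out
  ....FT
  ....FT
  .....F
  ......
  .....F

....FT
....FT
.....F
......
.....F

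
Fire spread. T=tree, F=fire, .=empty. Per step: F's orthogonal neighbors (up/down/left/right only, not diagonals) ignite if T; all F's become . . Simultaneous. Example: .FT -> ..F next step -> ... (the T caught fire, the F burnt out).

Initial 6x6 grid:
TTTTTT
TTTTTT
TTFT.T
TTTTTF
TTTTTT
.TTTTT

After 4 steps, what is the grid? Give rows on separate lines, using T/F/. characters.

Step 1: 7 trees catch fire, 2 burn out
  TTTTTT
  TTFTTT
  TF.F.F
  TTFTF.
  TTTTTF
  .TTTTT
Step 2: 10 trees catch fire, 7 burn out
  TTFTTT
  TF.FTF
  F.....
  TF.F..
  TTFTF.
  .TTTTF
Step 3: 10 trees catch fire, 10 burn out
  TF.FTF
  F...F.
  ......
  F.....
  TF.F..
  .TFTF.
Step 4: 5 trees catch fire, 10 burn out
  F...F.
  ......
  ......
  ......
  F.....
  .F.F..

F...F.
......
......
......
F.....
.F.F..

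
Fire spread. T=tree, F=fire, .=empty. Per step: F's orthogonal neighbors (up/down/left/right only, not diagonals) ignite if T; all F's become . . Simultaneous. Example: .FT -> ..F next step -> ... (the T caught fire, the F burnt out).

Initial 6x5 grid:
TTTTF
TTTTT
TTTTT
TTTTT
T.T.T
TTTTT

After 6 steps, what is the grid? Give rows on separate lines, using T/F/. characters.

Step 1: 2 trees catch fire, 1 burn out
  TTTF.
  TTTTF
  TTTTT
  TTTTT
  T.T.T
  TTTTT
Step 2: 3 trees catch fire, 2 burn out
  TTF..
  TTTF.
  TTTTF
  TTTTT
  T.T.T
  TTTTT
Step 3: 4 trees catch fire, 3 burn out
  TF...
  TTF..
  TTTF.
  TTTTF
  T.T.T
  TTTTT
Step 4: 5 trees catch fire, 4 burn out
  F....
  TF...
  TTF..
  TTTF.
  T.T.F
  TTTTT
Step 5: 4 trees catch fire, 5 burn out
  .....
  F....
  TF...
  TTF..
  T.T..
  TTTTF
Step 6: 4 trees catch fire, 4 burn out
  .....
  .....
  F....
  TF...
  T.F..
  TTTF.

.....
.....
F....
TF...
T.F..
TTTF.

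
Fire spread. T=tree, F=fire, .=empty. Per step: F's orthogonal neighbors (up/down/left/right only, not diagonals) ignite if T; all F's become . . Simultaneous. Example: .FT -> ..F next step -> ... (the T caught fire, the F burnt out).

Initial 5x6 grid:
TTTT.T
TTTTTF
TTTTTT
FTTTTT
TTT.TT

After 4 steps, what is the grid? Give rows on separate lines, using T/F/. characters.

Step 1: 6 trees catch fire, 2 burn out
  TTTT.F
  TTTTF.
  FTTTTF
  .FTTTT
  FTT.TT
Step 2: 7 trees catch fire, 6 burn out
  TTTT..
  FTTF..
  .FTTF.
  ..FTTF
  .FT.TT
Step 3: 10 trees catch fire, 7 burn out
  FTTF..
  .FF...
  ..FF..
  ...FF.
  ..F.TF
Step 4: 3 trees catch fire, 10 burn out
  .FF...
  ......
  ......
  ......
  ....F.

.FF...
......
......
......
....F.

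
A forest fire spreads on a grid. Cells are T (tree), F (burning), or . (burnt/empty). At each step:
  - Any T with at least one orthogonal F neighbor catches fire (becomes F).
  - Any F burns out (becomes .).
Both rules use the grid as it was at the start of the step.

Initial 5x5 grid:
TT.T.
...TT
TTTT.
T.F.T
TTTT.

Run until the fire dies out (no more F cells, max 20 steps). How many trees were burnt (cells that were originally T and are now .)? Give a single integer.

Answer: 12

Derivation:
Step 1: +2 fires, +1 burnt (F count now 2)
Step 2: +4 fires, +2 burnt (F count now 4)
Step 3: +3 fires, +4 burnt (F count now 3)
Step 4: +3 fires, +3 burnt (F count now 3)
Step 5: +0 fires, +3 burnt (F count now 0)
Fire out after step 5
Initially T: 15, now '.': 22
Total burnt (originally-T cells now '.'): 12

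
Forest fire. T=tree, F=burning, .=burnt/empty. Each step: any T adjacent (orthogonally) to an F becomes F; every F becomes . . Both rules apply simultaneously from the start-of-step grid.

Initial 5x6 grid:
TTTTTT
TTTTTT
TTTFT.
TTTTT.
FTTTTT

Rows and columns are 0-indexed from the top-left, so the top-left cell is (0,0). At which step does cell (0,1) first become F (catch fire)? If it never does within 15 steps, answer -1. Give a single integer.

Step 1: cell (0,1)='T' (+6 fires, +2 burnt)
Step 2: cell (0,1)='T' (+10 fires, +6 burnt)
Step 3: cell (0,1)='T' (+6 fires, +10 burnt)
Step 4: cell (0,1)='F' (+4 fires, +6 burnt)
  -> target ignites at step 4
Step 5: cell (0,1)='.' (+0 fires, +4 burnt)
  fire out at step 5

4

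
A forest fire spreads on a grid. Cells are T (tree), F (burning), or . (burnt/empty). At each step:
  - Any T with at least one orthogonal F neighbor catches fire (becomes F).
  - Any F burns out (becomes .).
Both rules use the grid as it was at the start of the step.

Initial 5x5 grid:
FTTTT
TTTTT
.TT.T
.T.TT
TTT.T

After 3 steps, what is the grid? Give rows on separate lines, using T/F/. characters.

Step 1: 2 trees catch fire, 1 burn out
  .FTTT
  FTTTT
  .TT.T
  .T.TT
  TTT.T
Step 2: 2 trees catch fire, 2 burn out
  ..FTT
  .FTTT
  .TT.T
  .T.TT
  TTT.T
Step 3: 3 trees catch fire, 2 burn out
  ...FT
  ..FTT
  .FT.T
  .T.TT
  TTT.T

...FT
..FTT
.FT.T
.T.TT
TTT.T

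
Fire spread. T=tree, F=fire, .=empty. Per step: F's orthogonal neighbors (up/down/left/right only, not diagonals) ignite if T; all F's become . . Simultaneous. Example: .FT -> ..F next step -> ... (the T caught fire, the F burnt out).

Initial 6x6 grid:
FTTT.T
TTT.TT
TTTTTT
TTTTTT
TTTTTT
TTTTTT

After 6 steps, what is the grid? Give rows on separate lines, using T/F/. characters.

Step 1: 2 trees catch fire, 1 burn out
  .FTT.T
  FTT.TT
  TTTTTT
  TTTTTT
  TTTTTT
  TTTTTT
Step 2: 3 trees catch fire, 2 burn out
  ..FT.T
  .FT.TT
  FTTTTT
  TTTTTT
  TTTTTT
  TTTTTT
Step 3: 4 trees catch fire, 3 burn out
  ...F.T
  ..F.TT
  .FTTTT
  FTTTTT
  TTTTTT
  TTTTTT
Step 4: 3 trees catch fire, 4 burn out
  .....T
  ....TT
  ..FTTT
  .FTTTT
  FTTTTT
  TTTTTT
Step 5: 4 trees catch fire, 3 burn out
  .....T
  ....TT
  ...FTT
  ..FTTT
  .FTTTT
  FTTTTT
Step 6: 4 trees catch fire, 4 burn out
  .....T
  ....TT
  ....FT
  ...FTT
  ..FTTT
  .FTTTT

.....T
....TT
....FT
...FTT
..FTTT
.FTTTT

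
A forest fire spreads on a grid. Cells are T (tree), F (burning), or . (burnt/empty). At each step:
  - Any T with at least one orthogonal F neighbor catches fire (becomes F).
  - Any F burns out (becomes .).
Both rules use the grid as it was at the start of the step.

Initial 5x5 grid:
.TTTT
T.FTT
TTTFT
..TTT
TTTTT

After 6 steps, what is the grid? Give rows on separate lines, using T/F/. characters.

Step 1: 5 trees catch fire, 2 burn out
  .TFTT
  T..FT
  TTF.F
  ..TFT
  TTTTT
Step 2: 7 trees catch fire, 5 burn out
  .F.FT
  T...F
  TF...
  ..F.F
  TTTFT
Step 3: 4 trees catch fire, 7 burn out
  ....F
  T....
  F....
  .....
  TTF.F
Step 4: 2 trees catch fire, 4 burn out
  .....
  F....
  .....
  .....
  TF...
Step 5: 1 trees catch fire, 2 burn out
  .....
  .....
  .....
  .....
  F....
Step 6: 0 trees catch fire, 1 burn out
  .....
  .....
  .....
  .....
  .....

.....
.....
.....
.....
.....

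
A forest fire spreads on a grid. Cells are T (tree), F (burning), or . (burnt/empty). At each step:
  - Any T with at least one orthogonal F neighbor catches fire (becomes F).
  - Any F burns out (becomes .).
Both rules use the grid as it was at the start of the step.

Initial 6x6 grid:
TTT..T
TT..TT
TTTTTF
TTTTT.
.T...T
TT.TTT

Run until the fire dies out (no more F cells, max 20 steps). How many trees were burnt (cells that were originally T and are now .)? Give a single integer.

Step 1: +2 fires, +1 burnt (F count now 2)
Step 2: +4 fires, +2 burnt (F count now 4)
Step 3: +2 fires, +4 burnt (F count now 2)
Step 4: +2 fires, +2 burnt (F count now 2)
Step 5: +3 fires, +2 burnt (F count now 3)
Step 6: +4 fires, +3 burnt (F count now 4)
Step 7: +3 fires, +4 burnt (F count now 3)
Step 8: +1 fires, +3 burnt (F count now 1)
Step 9: +0 fires, +1 burnt (F count now 0)
Fire out after step 9
Initially T: 25, now '.': 32
Total burnt (originally-T cells now '.'): 21

Answer: 21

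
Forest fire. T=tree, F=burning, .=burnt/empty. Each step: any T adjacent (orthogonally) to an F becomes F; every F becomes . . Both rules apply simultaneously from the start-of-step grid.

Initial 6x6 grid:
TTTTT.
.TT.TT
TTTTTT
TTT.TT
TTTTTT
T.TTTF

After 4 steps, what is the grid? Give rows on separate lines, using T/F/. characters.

Step 1: 2 trees catch fire, 1 burn out
  TTTTT.
  .TT.TT
  TTTTTT
  TTT.TT
  TTTTTF
  T.TTF.
Step 2: 3 trees catch fire, 2 burn out
  TTTTT.
  .TT.TT
  TTTTTT
  TTT.TF
  TTTTF.
  T.TF..
Step 3: 4 trees catch fire, 3 burn out
  TTTTT.
  .TT.TT
  TTTTTF
  TTT.F.
  TTTF..
  T.F...
Step 4: 3 trees catch fire, 4 burn out
  TTTTT.
  .TT.TF
  TTTTF.
  TTT...
  TTF...
  T.....

TTTTT.
.TT.TF
TTTTF.
TTT...
TTF...
T.....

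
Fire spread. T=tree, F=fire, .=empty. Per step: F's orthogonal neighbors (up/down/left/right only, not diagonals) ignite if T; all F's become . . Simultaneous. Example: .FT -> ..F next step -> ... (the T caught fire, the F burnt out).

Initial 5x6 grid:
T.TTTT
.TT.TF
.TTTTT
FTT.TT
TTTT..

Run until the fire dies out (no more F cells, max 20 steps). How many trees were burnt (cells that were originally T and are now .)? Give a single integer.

Step 1: +5 fires, +2 burnt (F count now 5)
Step 2: +6 fires, +5 burnt (F count now 6)
Step 3: +6 fires, +6 burnt (F count now 6)
Step 4: +3 fires, +6 burnt (F count now 3)
Step 5: +0 fires, +3 burnt (F count now 0)
Fire out after step 5
Initially T: 21, now '.': 29
Total burnt (originally-T cells now '.'): 20

Answer: 20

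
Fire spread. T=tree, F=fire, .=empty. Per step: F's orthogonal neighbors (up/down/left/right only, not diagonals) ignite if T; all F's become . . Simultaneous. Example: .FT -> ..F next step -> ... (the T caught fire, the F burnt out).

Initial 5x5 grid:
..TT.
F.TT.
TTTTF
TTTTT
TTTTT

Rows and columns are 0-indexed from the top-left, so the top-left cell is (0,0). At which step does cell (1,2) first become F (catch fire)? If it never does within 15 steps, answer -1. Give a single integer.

Step 1: cell (1,2)='T' (+3 fires, +2 burnt)
Step 2: cell (1,2)='T' (+6 fires, +3 burnt)
Step 3: cell (1,2)='F' (+6 fires, +6 burnt)
  -> target ignites at step 3
Step 4: cell (1,2)='.' (+3 fires, +6 burnt)
Step 5: cell (1,2)='.' (+0 fires, +3 burnt)
  fire out at step 5

3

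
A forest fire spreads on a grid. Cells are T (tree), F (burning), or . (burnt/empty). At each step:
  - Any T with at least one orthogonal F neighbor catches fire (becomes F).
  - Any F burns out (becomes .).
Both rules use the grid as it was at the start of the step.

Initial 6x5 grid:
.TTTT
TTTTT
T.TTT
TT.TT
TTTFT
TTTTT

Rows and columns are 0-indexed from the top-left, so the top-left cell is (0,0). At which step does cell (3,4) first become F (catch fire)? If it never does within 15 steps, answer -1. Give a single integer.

Step 1: cell (3,4)='T' (+4 fires, +1 burnt)
Step 2: cell (3,4)='F' (+5 fires, +4 burnt)
  -> target ignites at step 2
Step 3: cell (3,4)='.' (+6 fires, +5 burnt)
Step 4: cell (3,4)='.' (+5 fires, +6 burnt)
Step 5: cell (3,4)='.' (+4 fires, +5 burnt)
Step 6: cell (3,4)='.' (+2 fires, +4 burnt)
Step 7: cell (3,4)='.' (+0 fires, +2 burnt)
  fire out at step 7

2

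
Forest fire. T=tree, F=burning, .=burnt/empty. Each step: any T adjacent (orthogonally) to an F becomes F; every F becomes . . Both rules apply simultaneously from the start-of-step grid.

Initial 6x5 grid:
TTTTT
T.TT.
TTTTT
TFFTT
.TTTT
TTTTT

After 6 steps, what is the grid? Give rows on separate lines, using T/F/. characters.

Step 1: 6 trees catch fire, 2 burn out
  TTTTT
  T.TT.
  TFFTT
  F..FT
  .FFTT
  TTTTT
Step 2: 7 trees catch fire, 6 burn out
  TTTTT
  T.FT.
  F..FT
  ....F
  ...FT
  TFFTT
Step 3: 7 trees catch fire, 7 burn out
  TTFTT
  F..F.
  ....F
  .....
  ....F
  F..FT
Step 4: 4 trees catch fire, 7 burn out
  FF.FT
  .....
  .....
  .....
  .....
  ....F
Step 5: 1 trees catch fire, 4 burn out
  ....F
  .....
  .....
  .....
  .....
  .....
Step 6: 0 trees catch fire, 1 burn out
  .....
  .....
  .....
  .....
  .....
  .....

.....
.....
.....
.....
.....
.....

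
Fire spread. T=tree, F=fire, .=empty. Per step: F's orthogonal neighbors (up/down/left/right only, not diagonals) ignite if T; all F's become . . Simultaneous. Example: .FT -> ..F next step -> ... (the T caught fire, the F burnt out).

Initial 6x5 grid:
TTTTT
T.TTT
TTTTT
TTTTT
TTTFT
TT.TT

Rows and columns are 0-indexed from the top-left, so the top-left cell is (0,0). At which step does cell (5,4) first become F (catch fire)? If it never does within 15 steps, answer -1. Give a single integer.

Step 1: cell (5,4)='T' (+4 fires, +1 burnt)
Step 2: cell (5,4)='F' (+5 fires, +4 burnt)
  -> target ignites at step 2
Step 3: cell (5,4)='.' (+6 fires, +5 burnt)
Step 4: cell (5,4)='.' (+6 fires, +6 burnt)
Step 5: cell (5,4)='.' (+3 fires, +6 burnt)
Step 6: cell (5,4)='.' (+2 fires, +3 burnt)
Step 7: cell (5,4)='.' (+1 fires, +2 burnt)
Step 8: cell (5,4)='.' (+0 fires, +1 burnt)
  fire out at step 8

2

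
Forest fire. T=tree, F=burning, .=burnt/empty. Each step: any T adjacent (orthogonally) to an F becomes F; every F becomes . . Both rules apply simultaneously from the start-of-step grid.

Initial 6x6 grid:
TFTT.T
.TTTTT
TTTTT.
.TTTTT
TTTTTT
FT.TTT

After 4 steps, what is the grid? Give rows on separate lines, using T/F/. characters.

Step 1: 5 trees catch fire, 2 burn out
  F.FT.T
  .FTTTT
  TTTTT.
  .TTTTT
  FTTTTT
  .F.TTT
Step 2: 4 trees catch fire, 5 burn out
  ...F.T
  ..FTTT
  TFTTT.
  .TTTTT
  .FTTTT
  ...TTT
Step 3: 5 trees catch fire, 4 burn out
  .....T
  ...FTT
  F.FTT.
  .FTTTT
  ..FTTT
  ...TTT
Step 4: 4 trees catch fire, 5 burn out
  .....T
  ....FT
  ...FT.
  ..FTTT
  ...FTT
  ...TTT

.....T
....FT
...FT.
..FTTT
...FTT
...TTT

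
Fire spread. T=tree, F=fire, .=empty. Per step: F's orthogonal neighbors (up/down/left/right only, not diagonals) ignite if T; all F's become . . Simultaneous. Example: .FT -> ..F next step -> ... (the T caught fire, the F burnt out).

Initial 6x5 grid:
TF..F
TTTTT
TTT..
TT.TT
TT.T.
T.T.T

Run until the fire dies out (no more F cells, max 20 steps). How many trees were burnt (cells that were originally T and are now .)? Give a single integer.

Answer: 14

Derivation:
Step 1: +3 fires, +2 burnt (F count now 3)
Step 2: +4 fires, +3 burnt (F count now 4)
Step 3: +3 fires, +4 burnt (F count now 3)
Step 4: +2 fires, +3 burnt (F count now 2)
Step 5: +1 fires, +2 burnt (F count now 1)
Step 6: +1 fires, +1 burnt (F count now 1)
Step 7: +0 fires, +1 burnt (F count now 0)
Fire out after step 7
Initially T: 19, now '.': 25
Total burnt (originally-T cells now '.'): 14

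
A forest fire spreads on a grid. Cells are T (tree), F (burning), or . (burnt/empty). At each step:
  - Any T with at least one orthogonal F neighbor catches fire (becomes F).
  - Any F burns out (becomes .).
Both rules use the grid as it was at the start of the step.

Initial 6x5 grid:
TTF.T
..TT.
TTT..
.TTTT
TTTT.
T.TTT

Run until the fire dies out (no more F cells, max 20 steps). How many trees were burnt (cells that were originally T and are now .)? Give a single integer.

Answer: 19

Derivation:
Step 1: +2 fires, +1 burnt (F count now 2)
Step 2: +3 fires, +2 burnt (F count now 3)
Step 3: +2 fires, +3 burnt (F count now 2)
Step 4: +4 fires, +2 burnt (F count now 4)
Step 5: +4 fires, +4 burnt (F count now 4)
Step 6: +2 fires, +4 burnt (F count now 2)
Step 7: +2 fires, +2 burnt (F count now 2)
Step 8: +0 fires, +2 burnt (F count now 0)
Fire out after step 8
Initially T: 20, now '.': 29
Total burnt (originally-T cells now '.'): 19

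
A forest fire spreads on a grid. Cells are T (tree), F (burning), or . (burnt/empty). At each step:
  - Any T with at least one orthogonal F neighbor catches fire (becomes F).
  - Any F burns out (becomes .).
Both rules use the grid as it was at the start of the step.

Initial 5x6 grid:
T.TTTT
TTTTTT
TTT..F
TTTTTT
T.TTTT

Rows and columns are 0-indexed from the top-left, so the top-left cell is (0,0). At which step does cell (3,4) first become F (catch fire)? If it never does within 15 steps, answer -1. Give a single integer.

Step 1: cell (3,4)='T' (+2 fires, +1 burnt)
Step 2: cell (3,4)='F' (+4 fires, +2 burnt)
  -> target ignites at step 2
Step 3: cell (3,4)='.' (+4 fires, +4 burnt)
Step 4: cell (3,4)='.' (+4 fires, +4 burnt)
Step 5: cell (3,4)='.' (+5 fires, +4 burnt)
Step 6: cell (3,4)='.' (+3 fires, +5 burnt)
Step 7: cell (3,4)='.' (+3 fires, +3 burnt)
Step 8: cell (3,4)='.' (+0 fires, +3 burnt)
  fire out at step 8

2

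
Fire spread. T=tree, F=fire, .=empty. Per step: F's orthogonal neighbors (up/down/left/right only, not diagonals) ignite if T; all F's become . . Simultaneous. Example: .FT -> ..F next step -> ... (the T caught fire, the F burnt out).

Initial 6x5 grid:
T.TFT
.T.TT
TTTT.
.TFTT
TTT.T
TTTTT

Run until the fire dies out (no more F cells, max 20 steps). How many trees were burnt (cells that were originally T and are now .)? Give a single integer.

Answer: 21

Derivation:
Step 1: +7 fires, +2 burnt (F count now 7)
Step 2: +6 fires, +7 burnt (F count now 6)
Step 3: +6 fires, +6 burnt (F count now 6)
Step 4: +2 fires, +6 burnt (F count now 2)
Step 5: +0 fires, +2 burnt (F count now 0)
Fire out after step 5
Initially T: 22, now '.': 29
Total burnt (originally-T cells now '.'): 21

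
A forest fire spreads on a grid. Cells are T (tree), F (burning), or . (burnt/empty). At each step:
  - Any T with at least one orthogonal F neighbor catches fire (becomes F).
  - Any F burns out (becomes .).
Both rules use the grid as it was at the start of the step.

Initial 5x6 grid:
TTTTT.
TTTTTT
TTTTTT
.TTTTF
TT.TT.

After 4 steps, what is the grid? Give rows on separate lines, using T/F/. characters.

Step 1: 2 trees catch fire, 1 burn out
  TTTTT.
  TTTTTT
  TTTTTF
  .TTTF.
  TT.TT.
Step 2: 4 trees catch fire, 2 burn out
  TTTTT.
  TTTTTF
  TTTTF.
  .TTF..
  TT.TF.
Step 3: 4 trees catch fire, 4 burn out
  TTTTT.
  TTTTF.
  TTTF..
  .TF...
  TT.F..
Step 4: 4 trees catch fire, 4 burn out
  TTTTF.
  TTTF..
  TTF...
  .F....
  TT....

TTTTF.
TTTF..
TTF...
.F....
TT....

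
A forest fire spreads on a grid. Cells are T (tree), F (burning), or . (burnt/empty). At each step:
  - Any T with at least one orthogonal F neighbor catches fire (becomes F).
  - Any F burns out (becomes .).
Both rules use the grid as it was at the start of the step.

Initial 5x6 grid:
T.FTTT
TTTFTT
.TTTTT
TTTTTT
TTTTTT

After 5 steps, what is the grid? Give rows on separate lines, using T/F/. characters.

Step 1: 4 trees catch fire, 2 burn out
  T..FTT
  TTF.FT
  .TTFTT
  TTTTTT
  TTTTTT
Step 2: 6 trees catch fire, 4 burn out
  T...FT
  TF...F
  .TF.FT
  TTTFTT
  TTTTTT
Step 3: 7 trees catch fire, 6 burn out
  T....F
  F.....
  .F...F
  TTF.FT
  TTTFTT
Step 4: 5 trees catch fire, 7 burn out
  F.....
  ......
  ......
  TF...F
  TTF.FT
Step 5: 3 trees catch fire, 5 burn out
  ......
  ......
  ......
  F.....
  TF...F

......
......
......
F.....
TF...F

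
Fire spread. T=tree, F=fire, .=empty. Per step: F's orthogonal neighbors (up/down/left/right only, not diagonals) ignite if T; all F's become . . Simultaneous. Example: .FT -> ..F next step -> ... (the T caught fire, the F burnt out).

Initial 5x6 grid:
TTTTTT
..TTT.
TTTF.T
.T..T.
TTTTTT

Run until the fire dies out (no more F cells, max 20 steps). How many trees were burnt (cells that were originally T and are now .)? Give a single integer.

Step 1: +2 fires, +1 burnt (F count now 2)
Step 2: +4 fires, +2 burnt (F count now 4)
Step 3: +4 fires, +4 burnt (F count now 4)
Step 4: +3 fires, +4 burnt (F count now 3)
Step 5: +3 fires, +3 burnt (F count now 3)
Step 6: +1 fires, +3 burnt (F count now 1)
Step 7: +1 fires, +1 burnt (F count now 1)
Step 8: +2 fires, +1 burnt (F count now 2)
Step 9: +0 fires, +2 burnt (F count now 0)
Fire out after step 9
Initially T: 21, now '.': 29
Total burnt (originally-T cells now '.'): 20

Answer: 20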